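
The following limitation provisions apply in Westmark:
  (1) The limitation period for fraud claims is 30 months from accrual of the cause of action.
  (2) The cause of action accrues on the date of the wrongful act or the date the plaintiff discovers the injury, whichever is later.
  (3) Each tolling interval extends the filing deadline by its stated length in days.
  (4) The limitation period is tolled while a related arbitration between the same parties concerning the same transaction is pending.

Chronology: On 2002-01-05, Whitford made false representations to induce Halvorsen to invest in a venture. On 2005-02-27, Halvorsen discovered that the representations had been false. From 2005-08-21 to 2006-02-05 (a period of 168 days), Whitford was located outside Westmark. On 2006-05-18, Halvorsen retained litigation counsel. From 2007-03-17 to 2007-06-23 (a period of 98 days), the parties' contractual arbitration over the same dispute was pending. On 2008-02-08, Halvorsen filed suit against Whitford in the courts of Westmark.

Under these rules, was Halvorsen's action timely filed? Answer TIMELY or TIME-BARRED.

TIME-BARRED

The claim accrued on 2005-02-27 — the later of the 2002-01-05 act and the 2005-02-27 discovery.
30 months from 2005-02-27 is 2007-08-27.
The period was tolled for 98 days by the pending related arbitration (2007-03-17 to 2007-06-23), pushing the deadline to 2007-12-03.
Although the defendant's absence ran from 2005-08-21 to 2006-02-05, the stated rules do not make that a tolling event, so it is disregarded.
None of the other events listed affects the running of the period under the stated rules.
Filing on 2008-02-08 missed the 2007-12-03 deadline — the action is time-barred.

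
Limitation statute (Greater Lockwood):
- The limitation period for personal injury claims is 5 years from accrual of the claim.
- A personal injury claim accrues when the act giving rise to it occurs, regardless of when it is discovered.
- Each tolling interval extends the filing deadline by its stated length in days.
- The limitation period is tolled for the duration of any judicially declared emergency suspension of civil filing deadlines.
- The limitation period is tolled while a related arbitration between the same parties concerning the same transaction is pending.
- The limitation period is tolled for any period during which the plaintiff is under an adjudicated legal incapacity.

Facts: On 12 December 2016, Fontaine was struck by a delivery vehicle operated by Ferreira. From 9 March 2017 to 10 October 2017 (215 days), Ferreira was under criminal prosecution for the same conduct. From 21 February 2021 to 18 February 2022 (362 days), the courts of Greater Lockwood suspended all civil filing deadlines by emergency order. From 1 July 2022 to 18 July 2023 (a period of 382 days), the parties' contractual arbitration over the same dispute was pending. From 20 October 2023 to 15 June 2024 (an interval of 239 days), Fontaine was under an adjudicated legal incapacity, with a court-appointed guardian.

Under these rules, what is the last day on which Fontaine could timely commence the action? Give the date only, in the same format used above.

21 August 2024

The claim accrued on 12 December 2016, the date of the act.
5 years from 12 December 2016 is 12 December 2021.
The period was tolled for 362 days by the emergency suspension of filing deadlines (21 February 2021 to 18 February 2022), pushing the deadline to 9 December 2022.
Because the pending related arbitration ran from 1 July 2022 to 18 July 2023, the deadline is extended by 382 days to 26 December 2023.
Because the plaintiff's legal incapacity ran from 20 October 2023 to 15 June 2024, the deadline is extended by 239 days to 21 August 2024.
Although a criminal prosecution ran from 9 March 2017 to 10 October 2017, the stated rules do not make that a tolling event, so it is disregarded.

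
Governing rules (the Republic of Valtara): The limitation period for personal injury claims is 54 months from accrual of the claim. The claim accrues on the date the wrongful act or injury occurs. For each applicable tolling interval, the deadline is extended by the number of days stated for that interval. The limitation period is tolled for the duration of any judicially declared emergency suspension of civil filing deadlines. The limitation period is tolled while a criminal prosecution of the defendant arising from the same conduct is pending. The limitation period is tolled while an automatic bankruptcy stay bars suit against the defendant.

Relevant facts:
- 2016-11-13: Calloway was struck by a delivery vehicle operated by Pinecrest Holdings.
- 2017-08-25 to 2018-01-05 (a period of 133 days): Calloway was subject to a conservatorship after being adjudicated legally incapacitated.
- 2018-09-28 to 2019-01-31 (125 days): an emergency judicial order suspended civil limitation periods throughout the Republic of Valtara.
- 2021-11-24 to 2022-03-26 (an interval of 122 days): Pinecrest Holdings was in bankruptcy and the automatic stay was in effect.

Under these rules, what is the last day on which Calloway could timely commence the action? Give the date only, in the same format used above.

The claim accrued on 2016-11-13, when the wrongful act occurred.
Adding the 54 months base period to 2016-11-13 gives a deadline of 2021-05-13, before any tolling.
The emergency suspension of filing deadlines from 2018-09-28 to 2019-01-31 tolled the period for 125 days, extending the deadline to 2021-09-15.
By the time the automatic bankruptcy stay began on 2021-11-24, the limitation period had already expired on 2021-09-15; that interval cannot revive it.
Although the plaintiff's incapacity ran from 2017-08-25 to 2018-01-05, the stated rules do not make that a tolling event, so it is disregarded.

2021-09-15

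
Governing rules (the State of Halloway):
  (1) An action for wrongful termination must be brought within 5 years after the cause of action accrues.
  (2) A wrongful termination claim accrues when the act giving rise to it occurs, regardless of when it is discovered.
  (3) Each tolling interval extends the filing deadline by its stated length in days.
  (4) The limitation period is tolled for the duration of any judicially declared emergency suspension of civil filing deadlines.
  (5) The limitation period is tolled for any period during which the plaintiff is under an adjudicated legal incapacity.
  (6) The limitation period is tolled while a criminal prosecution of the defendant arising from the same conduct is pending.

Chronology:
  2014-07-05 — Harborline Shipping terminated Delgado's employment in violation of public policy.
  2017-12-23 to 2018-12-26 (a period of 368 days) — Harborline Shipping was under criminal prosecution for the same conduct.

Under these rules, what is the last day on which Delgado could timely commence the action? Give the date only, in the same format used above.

2020-07-07

The limitation period began to run on 2014-07-05.
5 years from 2014-07-05 is 2019-07-05.
The period was tolled for 368 days by the pending criminal prosecution (2017-12-23 to 2018-12-26), pushing the deadline to 2020-07-07.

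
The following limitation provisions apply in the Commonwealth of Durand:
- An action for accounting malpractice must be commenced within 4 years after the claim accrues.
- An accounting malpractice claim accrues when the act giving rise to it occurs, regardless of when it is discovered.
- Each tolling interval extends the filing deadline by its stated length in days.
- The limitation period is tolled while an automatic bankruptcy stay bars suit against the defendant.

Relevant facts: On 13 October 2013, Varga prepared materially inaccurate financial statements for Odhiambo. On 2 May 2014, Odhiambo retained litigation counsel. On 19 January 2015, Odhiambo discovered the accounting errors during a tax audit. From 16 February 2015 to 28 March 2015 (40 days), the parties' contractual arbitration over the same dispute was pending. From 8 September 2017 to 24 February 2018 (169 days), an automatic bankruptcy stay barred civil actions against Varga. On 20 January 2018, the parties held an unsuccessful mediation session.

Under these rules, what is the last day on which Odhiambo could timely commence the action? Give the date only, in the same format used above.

The claim accrued on 13 October 2013, when the wrongful act occurred; under the stated occurrence rule the 19 January 2015 discovery does not delay accrual.
The untolled deadline — 4 years after 13 October 2013 — is 13 October 2017.
The period was tolled for 169 days by the automatic bankruptcy stay (8 September 2017 to 24 February 2018), pushing the deadline to 31 March 2018.
No stated provision tolls the period for a pending arbitration, so the interval from 16 February 2015 to 28 March 2015 has no effect on the deadline.
The other events in the timeline have no effect on the limitation period under the stated rules.

31 March 2018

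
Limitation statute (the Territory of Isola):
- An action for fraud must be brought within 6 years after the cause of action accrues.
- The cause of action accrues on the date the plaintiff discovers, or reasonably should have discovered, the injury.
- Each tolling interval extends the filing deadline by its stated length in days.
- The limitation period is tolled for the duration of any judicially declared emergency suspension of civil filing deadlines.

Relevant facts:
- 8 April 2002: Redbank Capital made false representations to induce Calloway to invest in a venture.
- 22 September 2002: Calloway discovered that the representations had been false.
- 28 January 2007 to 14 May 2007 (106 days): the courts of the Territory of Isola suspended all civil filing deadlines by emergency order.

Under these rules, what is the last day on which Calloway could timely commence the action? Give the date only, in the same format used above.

Accrual is tied to discovery, so the period began on 22 September 2002 rather than on 8 April 2002 when the act occurred.
Adding the 6 years base period to 22 September 2002 gives a deadline of 22 September 2008, before any tolling.
The period was tolled for 106 days by the emergency suspension of filing deadlines (28 January 2007 to 14 May 2007), pushing the deadline to 6 January 2009.

6 January 2009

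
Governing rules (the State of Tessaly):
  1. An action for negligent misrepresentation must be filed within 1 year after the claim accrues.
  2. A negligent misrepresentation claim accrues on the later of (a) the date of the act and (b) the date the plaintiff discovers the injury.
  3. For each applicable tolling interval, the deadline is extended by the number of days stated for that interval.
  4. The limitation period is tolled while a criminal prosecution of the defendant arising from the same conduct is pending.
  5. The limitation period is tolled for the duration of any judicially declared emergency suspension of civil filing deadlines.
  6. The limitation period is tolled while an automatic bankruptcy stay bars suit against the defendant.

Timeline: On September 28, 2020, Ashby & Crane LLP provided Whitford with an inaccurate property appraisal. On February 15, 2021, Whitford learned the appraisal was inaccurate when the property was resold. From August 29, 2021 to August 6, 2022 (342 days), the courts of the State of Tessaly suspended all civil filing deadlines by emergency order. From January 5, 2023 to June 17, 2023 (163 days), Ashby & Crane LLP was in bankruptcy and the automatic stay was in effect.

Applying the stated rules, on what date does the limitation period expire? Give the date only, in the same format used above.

Taking the later of the act (September 28, 2020) and discovery (February 15, 2021), the claim accrued on February 15, 2021.
Adding the 1 year base period to February 15, 2021 gives a deadline of February 15, 2022, before any tolling.
The period was tolled for 342 days by the emergency suspension of filing deadlines (August 29, 2021 to August 6, 2022), pushing the deadline to January 23, 2023.
Because the automatic bankruptcy stay ran from January 5, 2023 to June 17, 2023, the deadline is extended by 163 days to July 5, 2023.

July 5, 2023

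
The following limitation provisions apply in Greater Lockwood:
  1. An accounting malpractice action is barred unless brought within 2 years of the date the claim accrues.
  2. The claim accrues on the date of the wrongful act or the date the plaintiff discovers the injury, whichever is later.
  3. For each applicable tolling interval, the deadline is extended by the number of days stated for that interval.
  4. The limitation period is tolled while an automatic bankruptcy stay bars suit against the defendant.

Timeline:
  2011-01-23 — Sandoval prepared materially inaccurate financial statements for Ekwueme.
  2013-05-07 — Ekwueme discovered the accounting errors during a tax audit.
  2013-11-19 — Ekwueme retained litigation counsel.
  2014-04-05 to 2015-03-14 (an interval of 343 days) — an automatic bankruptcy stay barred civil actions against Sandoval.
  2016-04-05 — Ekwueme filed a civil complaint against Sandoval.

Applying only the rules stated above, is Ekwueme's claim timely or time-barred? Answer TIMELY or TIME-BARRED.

TIMELY

The claim accrued on 2013-05-07 — the later of the 2011-01-23 act and the 2013-05-07 discovery.
The untolled deadline — 2 years after 2013-05-07 — is 2015-05-07.
The automatic bankruptcy stay from 2014-04-05 to 2015-03-14 tolled the period for 343 days, extending the deadline to 2016-04-14.
Nothing else in the chronology tolls or restarts the period.
Filing on 2016-04-05 beat the 2016-04-14 deadline — the action is timely.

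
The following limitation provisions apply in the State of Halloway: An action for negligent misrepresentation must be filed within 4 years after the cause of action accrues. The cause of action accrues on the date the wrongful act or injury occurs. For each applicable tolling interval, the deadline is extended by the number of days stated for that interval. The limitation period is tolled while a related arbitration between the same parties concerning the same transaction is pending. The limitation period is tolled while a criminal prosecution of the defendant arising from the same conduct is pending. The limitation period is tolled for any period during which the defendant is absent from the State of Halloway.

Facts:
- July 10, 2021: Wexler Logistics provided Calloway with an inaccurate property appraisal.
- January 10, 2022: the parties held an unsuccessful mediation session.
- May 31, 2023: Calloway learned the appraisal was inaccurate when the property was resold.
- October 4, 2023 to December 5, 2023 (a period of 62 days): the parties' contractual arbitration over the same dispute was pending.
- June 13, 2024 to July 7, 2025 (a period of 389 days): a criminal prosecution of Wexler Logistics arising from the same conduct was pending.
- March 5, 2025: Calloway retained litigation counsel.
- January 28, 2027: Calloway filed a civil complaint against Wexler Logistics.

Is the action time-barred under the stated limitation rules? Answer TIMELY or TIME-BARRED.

TIME-BARRED

The claim accrued on July 10, 2021, when the wrongful act occurred; under the stated occurrence rule the May 31, 2023 discovery does not delay accrual.
The untolled deadline — 4 years after July 10, 2021 — is July 10, 2025.
The pending related arbitration from October 4, 2023 to December 5, 2023 tolled the period for 62 days, extending the deadline to September 10, 2025.
Because the pending criminal prosecution ran from June 13, 2024 to July 7, 2025, the deadline is extended by 389 days to October 4, 2026.
The other events in the timeline have no effect on the limitation period under the stated rules.
Calloway filed on January 28, 2027, after the October 4, 2026 deadline, so the action is time-barred.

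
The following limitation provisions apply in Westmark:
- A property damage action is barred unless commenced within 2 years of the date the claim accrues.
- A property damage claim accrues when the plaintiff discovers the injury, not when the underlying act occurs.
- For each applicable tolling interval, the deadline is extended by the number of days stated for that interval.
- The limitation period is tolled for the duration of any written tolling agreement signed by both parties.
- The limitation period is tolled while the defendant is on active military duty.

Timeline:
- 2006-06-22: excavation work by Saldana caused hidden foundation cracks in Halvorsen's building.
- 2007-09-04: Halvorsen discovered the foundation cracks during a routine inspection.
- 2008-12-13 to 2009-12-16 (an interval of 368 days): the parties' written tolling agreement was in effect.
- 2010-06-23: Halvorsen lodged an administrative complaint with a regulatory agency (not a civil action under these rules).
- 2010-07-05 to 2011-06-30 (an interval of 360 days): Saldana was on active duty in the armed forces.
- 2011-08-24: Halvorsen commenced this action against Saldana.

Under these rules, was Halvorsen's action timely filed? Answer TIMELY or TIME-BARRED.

Under the discovery rule, the claim accrued on 2007-09-04, when Halvorsen discovered the injury — not on the 2006-06-22 date of the underlying act.
2 years from 2007-09-04 is 2009-09-04.
The written tolling agreement from 2008-12-13 to 2009-12-16 tolled the period for 368 days, extending the deadline to 2010-09-07.
The defendant's active military service from 2010-07-05 to 2011-06-30 tolled the period for 360 days, extending the deadline to 2011-09-02.
The other events in the timeline have no effect on the limitation period under the stated rules.
Filing on 2011-08-24 beat the 2011-09-02 deadline — the action is timely.

TIMELY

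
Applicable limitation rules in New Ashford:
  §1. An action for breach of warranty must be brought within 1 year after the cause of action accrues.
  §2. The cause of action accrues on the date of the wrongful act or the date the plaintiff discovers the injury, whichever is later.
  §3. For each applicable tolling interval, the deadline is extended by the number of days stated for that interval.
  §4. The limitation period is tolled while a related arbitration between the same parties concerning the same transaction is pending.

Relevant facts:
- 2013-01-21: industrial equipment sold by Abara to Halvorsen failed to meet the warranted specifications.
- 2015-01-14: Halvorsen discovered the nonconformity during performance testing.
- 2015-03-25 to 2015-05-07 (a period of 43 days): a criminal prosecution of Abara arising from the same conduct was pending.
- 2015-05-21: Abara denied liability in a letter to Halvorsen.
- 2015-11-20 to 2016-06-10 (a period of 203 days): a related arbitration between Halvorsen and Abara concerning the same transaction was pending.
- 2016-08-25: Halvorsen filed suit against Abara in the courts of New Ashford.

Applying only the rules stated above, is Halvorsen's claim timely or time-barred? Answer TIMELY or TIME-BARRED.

TIME-BARRED

The claim accrued on 2015-01-14 — the later of the 2013-01-21 act and the 2015-01-14 discovery.
The untolled deadline — 1 year after 2015-01-14 — is 2016-01-14.
Because the pending related arbitration ran from 2015-11-20 to 2016-06-10, the deadline is extended by 203 days to 2016-08-04.
The pending criminal prosecution from 2015-03-25 to 2015-05-07 does not toll the period, because no stated rule makes a criminal prosecution a tolling event.
None of the other events listed affects the running of the period under the stated rules.
The 2016-08-25 filing falls after the 2016-08-04 deadline; the claim is time-barred.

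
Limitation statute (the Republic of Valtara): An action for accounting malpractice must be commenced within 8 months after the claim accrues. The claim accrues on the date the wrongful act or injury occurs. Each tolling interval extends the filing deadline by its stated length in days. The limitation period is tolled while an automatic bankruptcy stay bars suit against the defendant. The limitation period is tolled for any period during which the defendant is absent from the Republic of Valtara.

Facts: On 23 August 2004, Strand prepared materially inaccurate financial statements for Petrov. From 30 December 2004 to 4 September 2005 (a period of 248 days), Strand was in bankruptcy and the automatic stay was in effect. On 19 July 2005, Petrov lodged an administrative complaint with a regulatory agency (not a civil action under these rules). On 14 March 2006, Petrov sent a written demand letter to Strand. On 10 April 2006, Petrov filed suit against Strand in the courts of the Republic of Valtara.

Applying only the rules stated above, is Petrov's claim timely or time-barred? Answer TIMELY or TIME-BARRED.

The limitation period began to run on 23 August 2004.
The untolled deadline — 8 months after 23 August 2004 — is 23 April 2005.
The period was tolled for 248 days by the automatic bankruptcy stay (30 December 2004 to 4 September 2005), pushing the deadline to 27 December 2005.
None of the other events listed affects the running of the period under the stated rules.
Petrov filed on 10 April 2006, after the 27 December 2005 deadline, so the action is time-barred.

TIME-BARRED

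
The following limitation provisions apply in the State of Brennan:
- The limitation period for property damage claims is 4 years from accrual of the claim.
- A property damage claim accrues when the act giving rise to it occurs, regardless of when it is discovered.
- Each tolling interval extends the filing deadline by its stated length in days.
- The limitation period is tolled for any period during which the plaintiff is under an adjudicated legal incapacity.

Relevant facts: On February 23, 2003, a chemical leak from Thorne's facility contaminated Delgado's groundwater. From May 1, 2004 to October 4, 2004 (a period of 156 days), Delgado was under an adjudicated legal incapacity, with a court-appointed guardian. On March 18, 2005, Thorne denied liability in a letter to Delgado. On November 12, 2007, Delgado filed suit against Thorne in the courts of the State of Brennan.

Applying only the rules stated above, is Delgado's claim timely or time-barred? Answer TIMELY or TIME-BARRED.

The claim accrued on February 23, 2003, when the wrongful act occurred.
4 years from February 23, 2003 is February 23, 2007.
The period was tolled for 156 days by the plaintiff's legal incapacity (May 1, 2004 to October 4, 2004), pushing the deadline to July 29, 2007.
None of the other events listed affects the running of the period under the stated rules.
The November 12, 2007 filing falls after the July 29, 2007 deadline; the claim is time-barred.

TIME-BARRED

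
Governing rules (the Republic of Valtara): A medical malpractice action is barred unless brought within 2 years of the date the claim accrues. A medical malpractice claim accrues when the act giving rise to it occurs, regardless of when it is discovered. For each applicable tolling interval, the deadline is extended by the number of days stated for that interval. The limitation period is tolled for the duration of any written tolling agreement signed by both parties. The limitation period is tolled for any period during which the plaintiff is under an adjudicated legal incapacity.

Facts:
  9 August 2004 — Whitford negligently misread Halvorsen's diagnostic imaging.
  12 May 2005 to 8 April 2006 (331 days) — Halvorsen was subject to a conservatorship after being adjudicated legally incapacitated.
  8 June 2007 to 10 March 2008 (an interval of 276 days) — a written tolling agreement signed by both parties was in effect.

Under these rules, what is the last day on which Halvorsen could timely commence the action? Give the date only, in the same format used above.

7 April 2008

The limitation period began to run on 9 August 2004.
2 years from 9 August 2004 is 9 August 2006.
The period was tolled for 331 days by the plaintiff's legal incapacity (12 May 2005 to 8 April 2006), pushing the deadline to 6 July 2007.
Because the written tolling agreement ran from 8 June 2007 to 10 March 2008, the deadline is extended by 276 days to 7 April 2008.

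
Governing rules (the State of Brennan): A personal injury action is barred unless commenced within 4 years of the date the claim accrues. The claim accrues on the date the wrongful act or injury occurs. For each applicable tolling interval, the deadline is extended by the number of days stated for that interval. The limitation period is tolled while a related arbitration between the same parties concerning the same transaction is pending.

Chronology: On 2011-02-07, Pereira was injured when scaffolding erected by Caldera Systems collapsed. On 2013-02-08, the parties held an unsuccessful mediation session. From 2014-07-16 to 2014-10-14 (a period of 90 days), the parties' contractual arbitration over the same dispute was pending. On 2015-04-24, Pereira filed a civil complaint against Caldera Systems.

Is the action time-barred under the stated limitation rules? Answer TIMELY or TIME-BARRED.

The limitation period began to run on 2011-02-07.
The untolled deadline — 4 years after 2011-02-07 — is 2015-02-07.
Because the pending related arbitration ran from 2014-07-16 to 2014-10-14, the deadline is extended by 90 days to 2015-05-08.
None of the other events listed affects the running of the period under the stated rules.
Pereira filed on 2015-04-24, before the 2015-05-08 deadline, so the action is timely.

TIMELY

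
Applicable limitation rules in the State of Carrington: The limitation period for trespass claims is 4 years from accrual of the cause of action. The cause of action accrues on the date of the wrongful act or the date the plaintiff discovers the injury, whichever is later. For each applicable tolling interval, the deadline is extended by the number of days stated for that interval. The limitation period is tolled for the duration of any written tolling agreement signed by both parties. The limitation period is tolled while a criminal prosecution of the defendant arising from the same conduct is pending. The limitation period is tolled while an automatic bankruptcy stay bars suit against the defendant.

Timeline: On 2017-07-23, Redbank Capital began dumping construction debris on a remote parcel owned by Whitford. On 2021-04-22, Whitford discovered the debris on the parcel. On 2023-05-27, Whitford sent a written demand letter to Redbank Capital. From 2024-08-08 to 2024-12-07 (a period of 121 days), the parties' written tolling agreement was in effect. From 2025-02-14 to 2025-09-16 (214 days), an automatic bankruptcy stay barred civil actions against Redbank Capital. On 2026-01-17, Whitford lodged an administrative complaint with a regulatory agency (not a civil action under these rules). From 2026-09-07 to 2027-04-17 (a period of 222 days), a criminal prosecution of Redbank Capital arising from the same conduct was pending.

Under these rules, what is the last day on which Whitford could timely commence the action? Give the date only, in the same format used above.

2026-03-23

Taking the later of the act (2017-07-23) and discovery (2021-04-22), the claim accrued on 2021-04-22.
Adding the 4 years base period to 2021-04-22 gives a deadline of 2025-04-22, before any tolling.
The period was tolled for 121 days by the written tolling agreement (2024-08-08 to 2024-12-07), pushing the deadline to 2025-08-21.
The automatic bankruptcy stay from 2025-02-14 to 2025-09-16 tolled the period for 214 days, extending the deadline to 2026-03-23.
The pending criminal prosecution from 2026-09-07 to 2027-04-17 began after the period had already run on 2026-03-23, so it has no tolling effect.
The other events in the timeline have no effect on the limitation period under the stated rules.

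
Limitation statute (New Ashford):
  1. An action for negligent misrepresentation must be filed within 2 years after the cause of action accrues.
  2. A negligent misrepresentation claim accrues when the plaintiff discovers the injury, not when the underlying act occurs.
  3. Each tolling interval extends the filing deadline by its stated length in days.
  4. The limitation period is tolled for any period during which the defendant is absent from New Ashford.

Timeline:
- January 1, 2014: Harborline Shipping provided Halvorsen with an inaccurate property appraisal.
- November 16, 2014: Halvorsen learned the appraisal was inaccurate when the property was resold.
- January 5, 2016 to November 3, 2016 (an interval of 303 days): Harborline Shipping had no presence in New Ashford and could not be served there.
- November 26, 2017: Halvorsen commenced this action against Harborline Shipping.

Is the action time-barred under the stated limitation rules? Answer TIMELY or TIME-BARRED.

TIME-BARRED

Under the discovery rule, the claim accrued on November 16, 2014, when Halvorsen discovered the injury — not on the January 1, 2014 date of the underlying act.
Adding the 2 years base period to November 16, 2014 gives a deadline of November 16, 2016, before any tolling.
The defendant's absence from the jurisdiction from January 5, 2016 to November 3, 2016 tolled the period for 303 days, extending the deadline to September 15, 2017.
Filing on November 26, 2017 missed the September 15, 2017 deadline — the action is time-barred.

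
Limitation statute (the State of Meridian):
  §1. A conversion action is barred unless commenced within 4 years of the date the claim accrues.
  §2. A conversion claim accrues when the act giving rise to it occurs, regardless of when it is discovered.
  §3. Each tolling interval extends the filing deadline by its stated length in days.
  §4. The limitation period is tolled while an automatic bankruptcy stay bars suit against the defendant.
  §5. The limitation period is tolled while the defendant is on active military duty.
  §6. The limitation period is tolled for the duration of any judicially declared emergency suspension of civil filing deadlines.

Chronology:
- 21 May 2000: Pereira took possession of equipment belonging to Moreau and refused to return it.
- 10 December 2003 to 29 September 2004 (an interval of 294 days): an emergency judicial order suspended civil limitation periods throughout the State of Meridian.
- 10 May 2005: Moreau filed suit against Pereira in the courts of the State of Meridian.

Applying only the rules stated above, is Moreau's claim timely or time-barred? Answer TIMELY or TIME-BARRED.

TIME-BARRED

The claim accrued on 21 May 2000, when the wrongful act occurred.
4 years from 21 May 2000 is 21 May 2004.
The emergency suspension of filing deadlines from 10 December 2003 to 29 September 2004 tolled the period for 294 days, extending the deadline to 11 March 2005.
Moreau filed on 10 May 2005, after the 11 March 2005 deadline, so the action is time-barred.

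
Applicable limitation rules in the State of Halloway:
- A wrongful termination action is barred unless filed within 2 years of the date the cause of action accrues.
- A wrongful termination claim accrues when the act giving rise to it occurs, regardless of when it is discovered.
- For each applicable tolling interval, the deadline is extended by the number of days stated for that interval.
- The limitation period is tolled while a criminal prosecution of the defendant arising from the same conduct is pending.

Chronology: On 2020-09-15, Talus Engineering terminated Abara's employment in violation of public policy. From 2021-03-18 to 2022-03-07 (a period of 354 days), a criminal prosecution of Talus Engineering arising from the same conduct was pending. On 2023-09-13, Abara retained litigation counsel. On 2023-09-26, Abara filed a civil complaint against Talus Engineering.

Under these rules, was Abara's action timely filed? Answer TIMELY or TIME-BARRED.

TIME-BARRED

The claim accrued on 2020-09-15, when the wrongful act occurred.
2 years from 2020-09-15 is 2022-09-15.
Because the pending criminal prosecution ran from 2021-03-18 to 2022-03-07, the deadline is extended by 354 days to 2023-09-04.
None of the other events listed affects the running of the period under the stated rules.
Filing on 2023-09-26 missed the 2023-09-04 deadline — the action is time-barred.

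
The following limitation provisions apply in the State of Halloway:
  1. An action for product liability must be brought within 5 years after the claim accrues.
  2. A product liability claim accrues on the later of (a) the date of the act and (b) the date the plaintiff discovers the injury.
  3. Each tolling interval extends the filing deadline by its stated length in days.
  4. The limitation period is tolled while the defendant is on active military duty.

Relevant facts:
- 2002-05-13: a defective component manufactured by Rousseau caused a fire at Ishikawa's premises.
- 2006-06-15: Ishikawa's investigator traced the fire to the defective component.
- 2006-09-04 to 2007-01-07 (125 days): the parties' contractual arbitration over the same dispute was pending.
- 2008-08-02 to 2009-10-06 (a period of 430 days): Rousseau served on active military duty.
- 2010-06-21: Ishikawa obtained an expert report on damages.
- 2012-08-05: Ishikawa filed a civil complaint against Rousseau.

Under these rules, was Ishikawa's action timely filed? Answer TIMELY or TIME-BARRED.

The claim accrued on 2006-06-15 — the later of the 2002-05-13 act and the 2006-06-15 discovery.
Adding the 5 years base period to 2006-06-15 gives a deadline of 2011-06-15, before any tolling.
The defendant's active military service from 2008-08-02 to 2009-10-06 tolled the period for 430 days, extending the deadline to 2012-08-18.
Although a pending arbitration ran from 2006-09-04 to 2007-01-07, the stated rules do not make that a tolling event, so it is disregarded.
The other events in the timeline have no effect on the limitation period under the stated rules.
The 2012-08-05 filing precedes the 2012-08-18 deadline; the claim is timely.

TIMELY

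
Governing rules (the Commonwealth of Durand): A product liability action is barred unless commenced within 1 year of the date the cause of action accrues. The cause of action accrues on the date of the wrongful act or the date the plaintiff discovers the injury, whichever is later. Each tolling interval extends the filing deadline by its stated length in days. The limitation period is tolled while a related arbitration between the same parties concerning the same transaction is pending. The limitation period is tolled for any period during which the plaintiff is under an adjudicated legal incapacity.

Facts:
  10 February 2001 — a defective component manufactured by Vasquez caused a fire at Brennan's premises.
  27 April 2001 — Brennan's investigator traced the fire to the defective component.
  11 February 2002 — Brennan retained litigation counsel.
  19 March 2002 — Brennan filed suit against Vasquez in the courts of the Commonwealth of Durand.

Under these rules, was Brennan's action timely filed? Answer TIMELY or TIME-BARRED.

Taking the later of the act (10 February 2001) and discovery (27 April 2001), the claim accrued on 27 April 2001.
1 year from 27 April 2001 is 27 April 2002.
None of the other events listed affects the running of the period under the stated rules.
Brennan filed on 19 March 2002, before the 27 April 2002 deadline, so the action is timely.

TIMELY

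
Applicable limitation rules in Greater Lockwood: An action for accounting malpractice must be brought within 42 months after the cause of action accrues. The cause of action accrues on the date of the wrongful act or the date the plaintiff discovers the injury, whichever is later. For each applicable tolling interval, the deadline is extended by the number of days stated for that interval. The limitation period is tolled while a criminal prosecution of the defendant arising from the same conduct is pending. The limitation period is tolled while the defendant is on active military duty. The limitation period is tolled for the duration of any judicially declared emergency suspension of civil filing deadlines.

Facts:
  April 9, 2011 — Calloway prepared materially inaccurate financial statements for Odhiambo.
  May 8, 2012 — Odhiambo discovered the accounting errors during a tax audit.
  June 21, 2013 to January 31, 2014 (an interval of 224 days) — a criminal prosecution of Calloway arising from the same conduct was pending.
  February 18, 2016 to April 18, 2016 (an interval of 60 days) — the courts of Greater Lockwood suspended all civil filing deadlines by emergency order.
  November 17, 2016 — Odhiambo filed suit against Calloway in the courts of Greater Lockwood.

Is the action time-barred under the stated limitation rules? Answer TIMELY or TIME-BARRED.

Taking the later of the act (April 9, 2011) and discovery (May 8, 2012), the claim accrued on May 8, 2012.
42 months from May 8, 2012 is November 8, 2015.
The pending criminal prosecution from June 21, 2013 to January 31, 2014 tolled the period for 224 days, extending the deadline to June 19, 2016.
Because the emergency suspension of filing deadlines ran from February 18, 2016 to April 18, 2016, the deadline is extended by 60 days to August 18, 2016.
Filing on November 17, 2016 missed the August 18, 2016 deadline — the action is time-barred.

TIME-BARRED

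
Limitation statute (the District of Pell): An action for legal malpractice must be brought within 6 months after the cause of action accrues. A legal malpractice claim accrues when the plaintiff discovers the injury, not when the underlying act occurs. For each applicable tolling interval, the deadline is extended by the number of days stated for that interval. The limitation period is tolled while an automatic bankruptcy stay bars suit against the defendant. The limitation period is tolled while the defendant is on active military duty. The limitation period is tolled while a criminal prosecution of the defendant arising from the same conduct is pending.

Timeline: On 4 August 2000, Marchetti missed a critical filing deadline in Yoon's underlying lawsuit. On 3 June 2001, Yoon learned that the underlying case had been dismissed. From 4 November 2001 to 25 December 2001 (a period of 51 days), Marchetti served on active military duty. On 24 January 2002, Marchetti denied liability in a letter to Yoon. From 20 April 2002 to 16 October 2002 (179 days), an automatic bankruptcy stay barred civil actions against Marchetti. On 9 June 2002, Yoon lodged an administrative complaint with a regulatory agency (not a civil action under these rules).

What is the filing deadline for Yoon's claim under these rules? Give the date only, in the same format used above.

23 January 2002

Under the discovery rule, the claim accrued on 3 June 2001, when Yoon discovered the injury — not on the 4 August 2000 date of the underlying act.
6 months from 3 June 2001 is 3 December 2001.
The defendant's active military service from 4 November 2001 to 25 December 2001 tolled the period for 51 days, extending the deadline to 23 January 2002.
The automatic bankruptcy stay starting 20 April 2002 came too late — the period had run on 23 January 2002 — and so does not extend the deadline.
None of the other events listed affects the running of the period under the stated rules.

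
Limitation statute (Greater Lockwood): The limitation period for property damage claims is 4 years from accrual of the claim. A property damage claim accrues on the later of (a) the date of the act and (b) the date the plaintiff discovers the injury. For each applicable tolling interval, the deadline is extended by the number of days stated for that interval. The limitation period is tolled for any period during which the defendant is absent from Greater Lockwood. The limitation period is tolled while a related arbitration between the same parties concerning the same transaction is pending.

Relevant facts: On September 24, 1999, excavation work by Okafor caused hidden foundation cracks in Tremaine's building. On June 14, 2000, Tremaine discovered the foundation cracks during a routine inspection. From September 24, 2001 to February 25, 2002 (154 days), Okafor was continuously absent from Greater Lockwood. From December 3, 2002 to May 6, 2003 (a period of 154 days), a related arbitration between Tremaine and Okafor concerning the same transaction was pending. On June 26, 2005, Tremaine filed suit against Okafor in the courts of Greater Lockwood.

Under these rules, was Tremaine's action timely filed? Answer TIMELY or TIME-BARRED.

Because discovery on June 14, 2000 post-dates the September 24, 1999 act, accrual under the later-of rule falls on June 14, 2000.
4 years from June 14, 2000 is June 14, 2004.
The period was tolled for 154 days by the defendant's absence from the jurisdiction (September 24, 2001 to February 25, 2002), pushing the deadline to November 15, 2004.
Because the pending related arbitration ran from December 3, 2002 to May 6, 2003, the deadline is extended by 154 days to April 18, 2005.
The June 26, 2005 filing falls after the April 18, 2005 deadline; the claim is time-barred.

TIME-BARRED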